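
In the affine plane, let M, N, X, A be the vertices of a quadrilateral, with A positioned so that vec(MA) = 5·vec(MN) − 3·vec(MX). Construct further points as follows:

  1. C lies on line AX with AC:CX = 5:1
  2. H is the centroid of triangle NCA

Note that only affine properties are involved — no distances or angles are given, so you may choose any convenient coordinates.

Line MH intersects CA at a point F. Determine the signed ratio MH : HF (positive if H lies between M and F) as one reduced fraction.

MH:HF = 14

Work in coordinates with M = (0, 0), N = (1, 0), X = (0, 1), A = (5, -3).
1. C lies on line AX with AC:CX = 5:1 ⇒ C = (5/6, 1/3)
2. H is the centroid of triangle NCA ⇒ H = (41/18, -8/9)
line MH meets CA at F = (205/84, -20/21)
H = M + t·(F−M) with t = 14/15, so MH:HF = 14/15:1/15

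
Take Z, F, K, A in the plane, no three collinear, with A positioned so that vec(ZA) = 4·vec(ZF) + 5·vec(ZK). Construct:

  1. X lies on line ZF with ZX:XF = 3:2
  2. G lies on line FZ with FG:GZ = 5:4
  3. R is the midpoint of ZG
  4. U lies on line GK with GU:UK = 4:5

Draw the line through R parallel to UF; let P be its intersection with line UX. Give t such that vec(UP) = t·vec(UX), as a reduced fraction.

t = 35/18

Set Z = (0, 0), F = (1, 0), K = (0, 1), A = (4, 5); any affine frame gives the same invariant.
1. X lies on line ZF with ZX:XF = 3:2 ⇒ X = (3/5, 0)
2. G lies on line FZ with FG:GZ = 5:4 ⇒ G = (4/9, 0)
3. R is the midpoint of ZG ⇒ R = (2/9, 0)
4. U lies on line GK with GU:UK = 4:5 ⇒ U = (20/81, 4/9)
through R parallel to UF: direction (61/81, -4/9); meets UX at P = (1361/1458, -34/81)
P = U + t·(X−U) with t = 35/18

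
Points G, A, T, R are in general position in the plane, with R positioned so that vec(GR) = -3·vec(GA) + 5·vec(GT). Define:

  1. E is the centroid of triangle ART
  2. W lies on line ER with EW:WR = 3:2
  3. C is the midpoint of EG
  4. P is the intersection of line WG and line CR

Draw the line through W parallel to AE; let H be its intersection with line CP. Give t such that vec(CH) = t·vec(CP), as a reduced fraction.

t = 21/10

Assign G = (0, 0), A = (1, 0), T = (0, 1), R = (-3, 5) — the answer is frame-independent, so this choice is without loss of generality.
1. E is the centroid of triangle ART ⇒ E = (-2/3, 2)
2. W lies on line ER with EW:WR = 3:2 ⇒ W = (-31/15, 19/5)
3. C is the midpoint of EG ⇒ C = (-1/3, 1)
4. P is the intersection of line WG and line CR ⇒ P = (-31/21, 19/7)
through W parallel to AE: direction (-5/3, 2); meets CP at H = (-41/15, 23/5)
H = C + t·(P−C) with t = 21/10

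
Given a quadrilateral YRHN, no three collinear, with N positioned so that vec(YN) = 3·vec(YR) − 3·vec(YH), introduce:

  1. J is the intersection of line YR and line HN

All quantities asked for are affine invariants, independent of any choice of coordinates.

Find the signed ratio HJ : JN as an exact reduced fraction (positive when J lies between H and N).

Choose coordinates Y = (0, 0), R = (1, 0), H = (0, 1), N = (3, -3).
1. J is the intersection of line YR and line HN ⇒ J = (3/4, 0)
J = H + t·(N−H) with t = 1/4, so HJ:JN = t:(1−t) = 1/4:3/4

HJ:JN = 1/3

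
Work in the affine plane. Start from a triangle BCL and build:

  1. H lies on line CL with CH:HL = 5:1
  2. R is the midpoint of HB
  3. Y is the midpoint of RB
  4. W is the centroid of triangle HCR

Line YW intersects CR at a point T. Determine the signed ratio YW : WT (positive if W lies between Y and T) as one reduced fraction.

YW:WT = -5/2

Work in coordinates with B = (0, 0), C = (1, 0), L = (0, 1).
1. H lies on line CL with CH:HL = 5:1 ⇒ H = (1/6, 5/6)
2. R is the midpoint of HB ⇒ R = (1/12, 5/12)
3. Y is the midpoint of RB ⇒ Y = (1/24, 5/24)
4. W is the centroid of triangle HCR ⇒ W = (5/12, 5/12)
line YW meets CR at T = (4/15, 1/3)
W = Y + t·(T−Y) with t = 5/3, so YW:WT = 5/3:-2/3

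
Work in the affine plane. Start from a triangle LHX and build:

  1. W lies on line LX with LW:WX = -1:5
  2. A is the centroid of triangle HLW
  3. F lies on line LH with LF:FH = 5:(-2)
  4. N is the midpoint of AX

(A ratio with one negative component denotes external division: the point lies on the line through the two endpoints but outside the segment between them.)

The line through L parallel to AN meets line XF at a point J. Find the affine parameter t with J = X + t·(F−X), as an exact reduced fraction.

t = -12/53

Work in coordinates with L = (0, 0), H = (1, 0), X = (0, 1).
1. W lies on line LX with LW:WX = -1:5 ⇒ W = (0, -1/4)
2. A is the centroid of triangle HLW ⇒ A = (1/3, -1/12)
3. F lies on line LH with LF:FH = 5:(-2) ⇒ F = (5/3, 0)
4. N is the midpoint of AX ⇒ N = (1/6, 11/24)
through L parallel to AN: direction (-1/6, 13/24); meets XF at J = (-20/53, 65/53)
J = X + t·(F−X) with t = -12/53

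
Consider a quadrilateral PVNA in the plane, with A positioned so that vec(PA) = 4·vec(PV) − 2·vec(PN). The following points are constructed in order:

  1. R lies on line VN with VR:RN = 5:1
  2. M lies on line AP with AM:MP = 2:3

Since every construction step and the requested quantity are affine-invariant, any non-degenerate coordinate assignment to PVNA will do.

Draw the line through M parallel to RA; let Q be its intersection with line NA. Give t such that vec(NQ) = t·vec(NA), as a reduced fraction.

Choose coordinates P = (0, 0), V = (1, 0), N = (0, 1), A = (4, -2).
1. R lies on line VN with VR:RN = 5:1 ⇒ R = (1/6, 5/6)
2. M lies on line AP with AM:MP = 2:3 ⇒ M = (12/5, -6/5)
through M parallel to RA: direction (23/6, -17/6); meets NA at Q = (196/5, -142/5)
Q = N + t·(A−N) with t = 49/5

t = 49/5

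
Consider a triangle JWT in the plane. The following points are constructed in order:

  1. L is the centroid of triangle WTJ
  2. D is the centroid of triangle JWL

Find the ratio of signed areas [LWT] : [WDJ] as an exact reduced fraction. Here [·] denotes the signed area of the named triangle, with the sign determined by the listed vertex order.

Assign J = (0, 0), W = (1, 0), T = (0, 1) — the answer is frame-independent, so this choice is without loss of generality.
1. L is the centroid of triangle WTJ ⇒ L = (1/3, 1/3)
2. D is the centroid of triangle JWL ⇒ D = (4/9, 1/9)
2·[LWT] = 1/3, 2·[WDJ] = 1/9
[LWT]:[WDJ] = 1/3:1/9 = 3

[LWT]:[WDJ] = 3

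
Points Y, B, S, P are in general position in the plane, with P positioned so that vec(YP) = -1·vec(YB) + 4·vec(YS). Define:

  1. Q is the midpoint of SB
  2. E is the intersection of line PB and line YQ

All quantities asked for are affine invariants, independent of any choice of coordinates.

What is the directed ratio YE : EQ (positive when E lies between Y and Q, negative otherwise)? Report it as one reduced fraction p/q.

Set Y = (0, 0), B = (1, 0), S = (0, 1), P = (-1, 4); any affine frame gives the same invariant.
1. Q is the midpoint of SB ⇒ Q = (1/2, 1/2)
2. E is the intersection of line PB and line YQ ⇒ E = (2/3, 2/3)
E = Y + t·(Q−Y) with t = 4/3, so YE:EQ = t:(1−t) = 4/3:-1/3

YE:EQ = -4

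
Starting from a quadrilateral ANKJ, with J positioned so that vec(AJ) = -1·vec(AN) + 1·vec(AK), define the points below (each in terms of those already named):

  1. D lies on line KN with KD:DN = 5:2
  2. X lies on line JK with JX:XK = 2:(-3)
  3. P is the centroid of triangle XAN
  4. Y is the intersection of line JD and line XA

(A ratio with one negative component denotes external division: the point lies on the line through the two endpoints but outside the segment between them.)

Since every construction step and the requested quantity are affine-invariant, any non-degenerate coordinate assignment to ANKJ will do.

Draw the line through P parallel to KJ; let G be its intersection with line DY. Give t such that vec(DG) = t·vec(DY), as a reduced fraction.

Work in coordinates with A = (0, 0), N = (1, 0), K = (0, 1), J = (-1, 1).
1. D lies on line KN with KD:DN = 5:2 ⇒ D = (5/7, 2/7)
2. X lies on line JK with JX:XK = 2:(-3) ⇒ X = (-3, 1)
3. P is the centroid of triangle XAN ⇒ P = (-2/3, 1/3)
4. Y is the intersection of line JD and line XA ⇒ Y = (7, -7/3)
through P parallel to KJ: direction (-1, 0); meets DY at G = (3/5, 1/3)
G = D + t·(Y−D) with t = -1/55

t = -1/55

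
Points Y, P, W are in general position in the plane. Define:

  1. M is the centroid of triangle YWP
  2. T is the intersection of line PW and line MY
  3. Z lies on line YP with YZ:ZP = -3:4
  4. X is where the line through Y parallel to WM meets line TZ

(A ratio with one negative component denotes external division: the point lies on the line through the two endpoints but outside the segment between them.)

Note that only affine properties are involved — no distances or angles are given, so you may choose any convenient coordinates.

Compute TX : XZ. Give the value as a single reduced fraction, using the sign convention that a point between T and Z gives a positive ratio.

Work in coordinates with Y = (0, 0), P = (1, 0), W = (0, 1).
1. M is the centroid of triangle YWP ⇒ M = (1/3, 1/3)
2. T is the intersection of line PW and line MY ⇒ T = (1/2, 1/2)
3. Z lies on line YP with YZ:ZP = -3:4 ⇒ Z = (-3, 0)
4. X is where the line through Y parallel to WM meets line TZ ⇒ X = (-1/5, 2/5)
X = T + t·(Z−T) with t = 1/5, so TX:XZ = t:(1−t) = 1/5:4/5

TX:XZ = 1/4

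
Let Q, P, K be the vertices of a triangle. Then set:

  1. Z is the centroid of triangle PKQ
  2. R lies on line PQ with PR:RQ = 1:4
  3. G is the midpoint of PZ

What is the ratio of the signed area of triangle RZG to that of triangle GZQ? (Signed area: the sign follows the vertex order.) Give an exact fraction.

[RZG]:[GZQ] = -1/5

Work in coordinates with Q = (0, 0), P = (1, 0), K = (0, 1).
1. Z is the centroid of triangle PKQ ⇒ Z = (1/3, 1/3)
2. R lies on line PQ with PR:RQ = 1:4 ⇒ R = (4/5, 0)
3. G is the midpoint of PZ ⇒ G = (2/3, 1/6)
2·[RZG] = -1/30, 2·[GZQ] = 1/6
[RZG]:[GZQ] = -1/30:1/6 = -1/5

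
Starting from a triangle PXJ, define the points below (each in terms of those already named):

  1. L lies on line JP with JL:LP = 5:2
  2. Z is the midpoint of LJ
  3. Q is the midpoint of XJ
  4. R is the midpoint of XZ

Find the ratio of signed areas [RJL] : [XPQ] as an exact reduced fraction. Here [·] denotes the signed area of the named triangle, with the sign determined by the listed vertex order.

Assign P = (0, 0), X = (1, 0), J = (0, 1) — the answer is frame-independent, so this choice is without loss of generality.
1. L lies on line JP with JL:LP = 5:2 ⇒ L = (0, 2/7)
2. Z is the midpoint of LJ ⇒ Z = (0, 9/14)
3. Q is the midpoint of XJ ⇒ Q = (1/2, 1/2)
4. R is the midpoint of XZ ⇒ R = (1/2, 9/28)
2·[RJL] = 5/14, 2·[XPQ] = -1/2
[RJL]:[XPQ] = 5/14:-1/2 = -5/7

[RJL]:[XPQ] = -5/7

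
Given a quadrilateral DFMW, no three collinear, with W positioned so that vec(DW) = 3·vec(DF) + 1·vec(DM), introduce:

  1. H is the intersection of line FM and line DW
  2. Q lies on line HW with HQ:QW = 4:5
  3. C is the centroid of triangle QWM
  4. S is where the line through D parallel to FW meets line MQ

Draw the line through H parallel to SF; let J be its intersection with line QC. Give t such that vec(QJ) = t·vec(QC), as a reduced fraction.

t = 156/59

Work in coordinates with D = (0, 0), F = (1, 0), M = (0, 1), W = (3, 1).
1. H is the intersection of line FM and line DW ⇒ H = (3/4, 1/4)
2. Q lies on line HW with HQ:QW = 4:5 ⇒ Q = (7/4, 7/12)
3. C is the centroid of triangle QWM ⇒ C = (19/12, 31/36)
4. S is where the line through D parallel to FW meets line MQ ⇒ S = (42/31, 21/31)
through H parallel to SF: direction (-11/31, -21/31); meets QC at J = (309/236, 311/236)
J = Q + t·(C−Q) with t = 156/59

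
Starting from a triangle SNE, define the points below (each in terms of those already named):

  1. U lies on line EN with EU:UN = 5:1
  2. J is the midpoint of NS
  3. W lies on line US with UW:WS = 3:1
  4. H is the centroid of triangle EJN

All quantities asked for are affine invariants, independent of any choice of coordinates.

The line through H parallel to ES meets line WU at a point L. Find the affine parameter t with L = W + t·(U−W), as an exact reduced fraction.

Assign S = (0, 0), N = (1, 0), E = (0, 1) — the answer is frame-independent, so this choice is without loss of generality.
1. U lies on line EN with EU:UN = 5:1 ⇒ U = (5/6, 1/6)
2. J is the midpoint of NS ⇒ J = (1/2, 0)
3. W lies on line US with UW:WS = 3:1 ⇒ W = (5/24, 1/24)
4. H is the centroid of triangle EJN ⇒ H = (1/2, 1/3)
through H parallel to ES: direction (0, -1); meets WU at L = (1/2, 1/10)
L = W + t·(U−W) with t = 7/15

t = 7/15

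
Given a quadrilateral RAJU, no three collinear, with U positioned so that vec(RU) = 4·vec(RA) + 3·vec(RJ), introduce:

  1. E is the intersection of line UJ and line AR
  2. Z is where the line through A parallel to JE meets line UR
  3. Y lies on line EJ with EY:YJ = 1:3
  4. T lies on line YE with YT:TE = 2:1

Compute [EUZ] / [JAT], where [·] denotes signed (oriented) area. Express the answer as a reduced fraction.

Assign R = (0, 0), A = (1, 0), J = (0, 1), U = (4, 3) — the answer is frame-independent, so this choice is without loss of generality.
1. E is the intersection of line UJ and line AR ⇒ E = (-2, 0)
2. Z is where the line through A parallel to JE meets line UR ⇒ Z = (-2, -3/2)
3. Y lies on line EJ with EY:YJ = 1:3 ⇒ Y = (-3/2, 1/4)
4. T lies on line YE with YT:TE = 2:1 ⇒ T = (-11/6, 1/12)
2·[EUZ] = -9, 2·[JAT] = -11/4
[EUZ]:[JAT] = -9:-11/4 = 36/11

[EUZ]:[JAT] = 36/11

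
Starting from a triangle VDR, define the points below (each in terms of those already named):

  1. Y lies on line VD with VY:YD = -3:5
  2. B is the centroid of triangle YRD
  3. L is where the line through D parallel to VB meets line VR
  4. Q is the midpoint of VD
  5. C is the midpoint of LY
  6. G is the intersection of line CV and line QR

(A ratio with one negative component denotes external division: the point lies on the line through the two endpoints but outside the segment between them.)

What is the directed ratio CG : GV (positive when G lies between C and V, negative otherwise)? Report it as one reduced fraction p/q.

Set V = (0, 0), D = (1, 0), R = (0, 1); any affine frame gives the same invariant.
1. Y lies on line VD with VY:YD = -3:5 ⇒ Y = (-3/2, 0)
2. B is the centroid of triangle YRD ⇒ B = (-1/6, 1/3)
3. L is where the line through D parallel to VB meets line VR ⇒ L = (0, 2)
4. Q is the midpoint of VD ⇒ Q = (1/2, 0)
5. C is the midpoint of LY ⇒ C = (-3/4, 1)
6. G is the intersection of line CV and line QR ⇒ G = (3/2, -2)
G = C + t·(V−C) with t = 3, so CG:GV = t:(1−t) = 3:-2

CG:GV = -3/2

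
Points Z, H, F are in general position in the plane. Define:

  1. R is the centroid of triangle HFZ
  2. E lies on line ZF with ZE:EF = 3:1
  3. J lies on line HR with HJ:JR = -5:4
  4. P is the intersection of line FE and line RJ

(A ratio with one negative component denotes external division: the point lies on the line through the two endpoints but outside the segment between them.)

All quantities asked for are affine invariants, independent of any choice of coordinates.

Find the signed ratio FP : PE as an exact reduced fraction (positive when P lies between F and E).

FP:PE = -2

Set Z = (0, 0), H = (1, 0), F = (0, 1); any affine frame gives the same invariant.
1. R is the centroid of triangle HFZ ⇒ R = (1/3, 1/3)
2. E lies on line ZF with ZE:EF = 3:1 ⇒ E = (0, 3/4)
3. J lies on line HR with HJ:JR = -5:4 ⇒ J = (-7/3, 5/3)
4. P is the intersection of line FE and line RJ ⇒ P = (0, 1/2)
P = F + t·(E−F) with t = 2, so FP:PE = t:(1−t) = 2:-1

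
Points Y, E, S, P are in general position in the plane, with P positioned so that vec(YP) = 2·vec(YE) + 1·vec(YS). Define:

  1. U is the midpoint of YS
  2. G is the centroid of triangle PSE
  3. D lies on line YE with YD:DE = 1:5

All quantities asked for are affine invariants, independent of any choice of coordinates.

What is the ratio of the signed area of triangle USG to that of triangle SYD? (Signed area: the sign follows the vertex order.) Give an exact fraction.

Work in coordinates with Y = (0, 0), E = (1, 0), S = (0, 1), P = (2, 1).
1. U is the midpoint of YS ⇒ U = (0, 1/2)
2. G is the centroid of triangle PSE ⇒ G = (1, 2/3)
3. D lies on line YE with YD:DE = 1:5 ⇒ D = (1/6, 0)
2·[USG] = -1/2, 2·[SYD] = 1/6
[USG]:[SYD] = -1/2:1/6 = -3

[USG]:[SYD] = -3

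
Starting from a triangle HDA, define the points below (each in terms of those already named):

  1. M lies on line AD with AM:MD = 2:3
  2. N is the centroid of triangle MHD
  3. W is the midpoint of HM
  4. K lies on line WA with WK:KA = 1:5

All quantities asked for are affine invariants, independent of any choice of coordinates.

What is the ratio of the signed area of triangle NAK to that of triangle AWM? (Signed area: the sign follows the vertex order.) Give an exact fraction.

Choose coordinates H = (0, 0), D = (1, 0), A = (0, 1).
1. M lies on line AD with AM:MD = 2:3 ⇒ M = (2/5, 3/5)
2. N is the centroid of triangle MHD ⇒ N = (7/15, 1/5)
3. W is the midpoint of HM ⇒ W = (1/5, 3/10)
4. K lies on line WA with WK:KA = 1:5 ⇒ K = (1/6, 5/12)
2·[NAK] = 5/36, 2·[AWM] = 1/5
[NAK]:[AWM] = 5/36:1/5 = 25/36

[NAK]:[AWM] = 25/36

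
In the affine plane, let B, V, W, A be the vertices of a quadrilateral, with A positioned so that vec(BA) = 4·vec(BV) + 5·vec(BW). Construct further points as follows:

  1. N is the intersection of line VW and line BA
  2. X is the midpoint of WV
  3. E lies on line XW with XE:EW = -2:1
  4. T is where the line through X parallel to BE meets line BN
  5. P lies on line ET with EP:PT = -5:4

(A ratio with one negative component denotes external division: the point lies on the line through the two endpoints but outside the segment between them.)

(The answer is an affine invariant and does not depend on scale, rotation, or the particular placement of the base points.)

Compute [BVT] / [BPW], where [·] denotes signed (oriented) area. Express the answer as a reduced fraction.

Set B = (0, 0), V = (1, 0), W = (0, 1), A = (4, 5); any affine frame gives the same invariant.
1. N is the intersection of line VW and line BA ⇒ N = (4/9, 5/9)
2. X is the midpoint of WV ⇒ X = (1/2, 1/2)
3. E lies on line XW with XE:EW = -2:1 ⇒ E = (-1/2, 3/2)
4. T is where the line through X parallel to BE meets line BN ⇒ T = (8/17, 10/17)
5. P lies on line ET with EP:PT = -5:4 ⇒ P = (74/17, -52/17)
2·[BVT] = 10/17, 2·[BPW] = 74/17
[BVT]:[BPW] = 10/17:74/17 = 5/37

[BVT]:[BPW] = 5/37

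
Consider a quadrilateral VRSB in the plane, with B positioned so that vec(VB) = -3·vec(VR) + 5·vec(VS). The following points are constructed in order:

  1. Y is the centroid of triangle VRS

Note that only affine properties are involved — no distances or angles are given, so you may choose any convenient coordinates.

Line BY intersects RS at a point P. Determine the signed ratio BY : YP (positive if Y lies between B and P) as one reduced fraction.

Work in coordinates with V = (0, 0), R = (1, 0), S = (0, 1), B = (-3, 5).
1. Y is the centroid of triangle VRS ⇒ Y = (1/3, 1/3)
line BY meets RS at P = (-1/2, 3/2)
Y = B + t·(P−B) with t = 4/3, so BY:YP = 4/3:-1/3

BY:YP = -4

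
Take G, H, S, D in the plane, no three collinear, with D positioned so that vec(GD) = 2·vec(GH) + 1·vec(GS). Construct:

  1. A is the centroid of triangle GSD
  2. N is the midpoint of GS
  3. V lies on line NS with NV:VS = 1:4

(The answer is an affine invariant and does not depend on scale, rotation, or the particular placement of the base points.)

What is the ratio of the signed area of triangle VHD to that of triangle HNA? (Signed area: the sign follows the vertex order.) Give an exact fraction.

[VHD]:[HNA] = -16/5

Set G = (0, 0), H = (1, 0), S = (0, 1), D = (2, 1); any affine frame gives the same invariant.
1. A is the centroid of triangle GSD ⇒ A = (2/3, 2/3)
2. N is the midpoint of GS ⇒ N = (0, 1/2)
3. V lies on line NS with NV:VS = 1:4 ⇒ V = (0, 3/5)
2·[VHD] = 8/5, 2·[HNA] = -1/2
[VHD]:[HNA] = 8/5:-1/2 = -16/5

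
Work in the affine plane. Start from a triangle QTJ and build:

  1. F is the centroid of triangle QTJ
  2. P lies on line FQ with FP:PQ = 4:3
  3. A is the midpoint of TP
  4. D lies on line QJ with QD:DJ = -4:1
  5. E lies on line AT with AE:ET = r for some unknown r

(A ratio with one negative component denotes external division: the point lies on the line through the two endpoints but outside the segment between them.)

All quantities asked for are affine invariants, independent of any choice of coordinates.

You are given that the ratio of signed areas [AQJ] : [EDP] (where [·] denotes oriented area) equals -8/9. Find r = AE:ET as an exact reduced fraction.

Choose coordinates Q = (0, 0), T = (1, 0), J = (0, 1).
1. F is the centroid of triangle QTJ ⇒ F = (1/3, 1/3)
2. P lies on line FQ with FP:PQ = 4:3 ⇒ P = (1/7, 1/7)
3. A is the midpoint of TP ⇒ A = (4/7, 1/14)
4. D lies on line QJ with QD:DJ = -4:1 ⇒ D = (0, 4/3)
5. With AE:ET = r, write λ = r/(r+1) so E = A + λ·(T−A); E is affine-linear in λ
Every point depending on E is an affine combination of E and λ-independent points, so each such coordinate is linear in λ; the λ² term in each signed area is a multiple of (T−A)×(T−A) = 0, so 2·[AQJ] and 2·[EDP] are each linear in λ. Evaluating at λ=0 and λ=1:
  2·[AQJ] = -4/7,   2·[EDP] = 1/2·λ + 1/2
So [AQJ]:[EDP] = (-4/7) / (1/2·λ + 1/2). Setting this equal to -8/9:
  -4/7 = -8/9·(1/2·λ + 1/2)  ⇒  λ = 2/7
Then r = λ/(1−λ) = (2/7)/(5/7) = 2/5. Check: with r = 2/5, E = (34/49, 5/98) and [AQJ]:[EDP] = -8/9 as required.

r = 2/5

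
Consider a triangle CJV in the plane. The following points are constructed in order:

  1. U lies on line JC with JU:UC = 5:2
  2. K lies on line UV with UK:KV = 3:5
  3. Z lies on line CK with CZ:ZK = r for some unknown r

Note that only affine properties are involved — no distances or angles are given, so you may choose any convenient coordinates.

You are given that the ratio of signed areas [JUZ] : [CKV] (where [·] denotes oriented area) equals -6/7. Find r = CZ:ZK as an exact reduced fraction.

Choose coordinates C = (0, 0), J = (1, 0), V = (0, 1).
1. U lies on line JC with JU:UC = 5:2 ⇒ U = (2/7, 0)
2. K lies on line UV with UK:KV = 3:5 ⇒ K = (5/28, 3/8)
3. With CZ:ZK = r, write λ = r/(r+1) so Z = C + λ·(K−C); Z is affine-linear in λ
Every point depending on Z is an affine combination of Z and λ-independent points, so each such coordinate is linear in λ; the λ² term in each signed area is a multiple of (K−C)×(K−C) = 0, so 2·[JUZ] and 2·[CKV] are each linear in λ. Evaluating at λ=0 and λ=1:
  2·[JUZ] = -15/56·λ,   2·[CKV] = 5/28
So [JUZ]:[CKV] = (-15/56·λ) / (5/28). Setting this equal to -6/7:
  -15/56·λ = -6/7·(5/28)  ⇒  λ = 4/7
Then r = λ/(1−λ) = (4/7)/(3/7) = 4/3. Check: with r = 4/3, Z = (5/49, 3/14) and [JUZ]:[CKV] = -6/7 as required.

r = 4/3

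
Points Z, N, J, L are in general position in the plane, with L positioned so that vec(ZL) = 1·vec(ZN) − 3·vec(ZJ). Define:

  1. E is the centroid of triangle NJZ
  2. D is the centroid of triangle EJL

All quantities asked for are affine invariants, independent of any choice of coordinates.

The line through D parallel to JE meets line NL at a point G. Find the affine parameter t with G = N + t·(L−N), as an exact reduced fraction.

Choose coordinates Z = (0, 0), N = (1, 0), J = (0, 1), L = (1, -3).
1. E is the centroid of triangle NJZ ⇒ E = (1/3, 1/3)
2. D is the centroid of triangle EJL ⇒ D = (4/9, -5/9)
through D parallel to JE: direction (1/3, -2/3); meets NL at G = (1, -5/3)
G = N + t·(L−N) with t = 5/9

t = 5/9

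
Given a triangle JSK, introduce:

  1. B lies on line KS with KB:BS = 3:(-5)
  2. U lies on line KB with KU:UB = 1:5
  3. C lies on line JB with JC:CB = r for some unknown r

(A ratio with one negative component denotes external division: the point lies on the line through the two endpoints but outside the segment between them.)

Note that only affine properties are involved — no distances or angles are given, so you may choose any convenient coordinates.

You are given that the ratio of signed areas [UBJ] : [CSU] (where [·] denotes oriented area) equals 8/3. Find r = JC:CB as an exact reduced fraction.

r = 5/3

Assign J = (0, 0), S = (1, 0), K = (0, 1) — the answer is frame-independent, so this choice is without loss of generality.
1. B lies on line KS with KB:BS = 3:(-5) ⇒ B = (-3/2, 5/2)
2. U lies on line KB with KU:UB = 1:5 ⇒ U = (-1/4, 5/4)
3. With JC:CB = r, write λ = r/(r+1) so C = J + λ·(B−J); C is affine-linear in λ
Every point depending on C is an affine combination of C and λ-independent points, so each such coordinate is linear in λ; the λ² term in each signed area is a multiple of (B−J)×(B−J) = 0, so 2·[UBJ] and 2·[CSU] are each linear in λ. Evaluating at λ=0 and λ=1:
  2·[UBJ] = 5/4,   2·[CSU] = -5/4·λ + 5/4
So [UBJ]:[CSU] = (5/4) / (-5/4·λ + 5/4). Setting this equal to 8/3:
  5/4 = 8/3·(-5/4·λ + 5/4)  ⇒  λ = 5/8
Then r = λ/(1−λ) = (5/8)/(3/8) = 5/3. Check: with r = 5/3, C = (-15/16, 25/16) and [UBJ]:[CSU] = 8/3 as required.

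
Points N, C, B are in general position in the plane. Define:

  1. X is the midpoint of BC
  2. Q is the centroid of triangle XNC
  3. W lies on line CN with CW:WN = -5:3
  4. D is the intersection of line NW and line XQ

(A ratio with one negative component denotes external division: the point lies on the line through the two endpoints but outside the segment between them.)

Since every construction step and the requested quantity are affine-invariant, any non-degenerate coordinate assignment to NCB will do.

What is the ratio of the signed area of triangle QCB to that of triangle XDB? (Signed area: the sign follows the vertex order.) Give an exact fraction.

Assign N = (0, 0), C = (1, 0), B = (0, 1) — the answer is frame-independent, so this choice is without loss of generality.
1. X is the midpoint of BC ⇒ X = (1/2, 1/2)
2. Q is the centroid of triangle XNC ⇒ Q = (1/2, 1/6)
3. W lies on line CN with CW:WN = -5:3 ⇒ W = (-3/2, 0)
4. D is the intersection of line NW and line XQ ⇒ D = (1/2, 0)
2·[QCB] = 1/3, 2·[XDB] = -1/4
[QCB]:[XDB] = 1/3:-1/4 = -4/3

[QCB]:[XDB] = -4/3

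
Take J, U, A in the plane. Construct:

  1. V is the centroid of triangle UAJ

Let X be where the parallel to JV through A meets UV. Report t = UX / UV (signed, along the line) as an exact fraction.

Set J = (0, 0), U = (1, 0), A = (0, 1); any affine frame gives the same invariant.
1. V is the centroid of triangle UAJ ⇒ V = (1/3, 1/3)
through A parallel to JV: direction (1/3, 1/3); meets UV at X = (-1/3, 2/3)
X = U + t·(V−U) with t = 2

t = 2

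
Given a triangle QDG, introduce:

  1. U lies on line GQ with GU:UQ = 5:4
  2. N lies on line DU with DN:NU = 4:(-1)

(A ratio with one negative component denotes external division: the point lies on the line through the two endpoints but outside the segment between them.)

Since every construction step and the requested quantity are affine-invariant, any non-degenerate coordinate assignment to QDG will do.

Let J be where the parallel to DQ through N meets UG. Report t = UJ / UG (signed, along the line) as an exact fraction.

t = 4/15

Choose coordinates Q = (0, 0), D = (1, 0), G = (0, 1).
1. U lies on line GQ with GU:UQ = 5:4 ⇒ U = (0, 4/9)
2. N lies on line DU with DN:NU = 4:(-1) ⇒ N = (-1/3, 16/27)
through N parallel to DQ: direction (-1, 0); meets UG at J = (0, 16/27)
J = U + t·(G−U) with t = 4/15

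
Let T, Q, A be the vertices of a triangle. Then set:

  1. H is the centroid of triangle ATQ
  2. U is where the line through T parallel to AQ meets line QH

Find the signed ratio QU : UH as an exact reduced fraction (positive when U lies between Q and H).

QU:UH = -3/2

Choose coordinates T = (0, 0), Q = (1, 0), A = (0, 1).
1. H is the centroid of triangle ATQ ⇒ H = (1/3, 1/3)
2. U is where the line through T parallel to AQ meets line QH ⇒ U = (-1, 1)
U = Q + t·(H−Q) with t = 3, so QU:UH = t:(1−t) = 3:-2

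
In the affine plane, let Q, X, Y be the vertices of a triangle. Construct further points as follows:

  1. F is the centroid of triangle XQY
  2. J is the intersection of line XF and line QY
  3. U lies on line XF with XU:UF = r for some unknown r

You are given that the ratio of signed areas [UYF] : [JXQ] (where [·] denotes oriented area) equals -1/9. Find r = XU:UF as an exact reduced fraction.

r = 5

Choose coordinates Q = (0, 0), X = (1, 0), Y = (0, 1).
1. F is the centroid of triangle XQY ⇒ F = (1/3, 1/3)
2. J is the intersection of line XF and line QY ⇒ J = (0, 1/2)
3. With XU:UF = r, write λ = r/(r+1) so U = X + λ·(F−X); U is affine-linear in λ
Every point depending on U is an affine combination of U and λ-independent points, so each such coordinate is linear in λ; the λ² term in each signed area is a multiple of (F−X)×(F−X) = 0, so 2·[UYF] and 2·[JXQ] are each linear in λ. Evaluating at λ=0 and λ=1:
  2·[UYF] = -1/3·λ + 1/3,   2·[JXQ] = -1/2
So [UYF]:[JXQ] = (-1/3·λ + 1/3) / (-1/2). Setting this equal to -1/9:
  -1/3·λ + 1/3 = -1/9·(-1/2)  ⇒  λ = 5/6
Then r = λ/(1−λ) = (5/6)/(1/6) = 5. Check: with r = 5, U = (4/9, 5/18) and [UYF]:[JXQ] = -1/9 as required.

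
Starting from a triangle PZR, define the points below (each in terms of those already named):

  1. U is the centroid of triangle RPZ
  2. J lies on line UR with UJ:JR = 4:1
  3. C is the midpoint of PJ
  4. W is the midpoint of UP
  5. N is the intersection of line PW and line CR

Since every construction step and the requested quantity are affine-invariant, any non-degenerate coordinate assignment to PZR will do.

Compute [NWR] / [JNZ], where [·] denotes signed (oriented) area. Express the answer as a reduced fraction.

Choose coordinates P = (0, 0), Z = (1, 0), R = (0, 1).
1. U is the centroid of triangle RPZ ⇒ U = (1/3, 1/3)
2. J lies on line UR with UJ:JR = 4:1 ⇒ J = (1/15, 13/15)
3. C is the midpoint of PJ ⇒ C = (1/30, 13/30)
4. W is the midpoint of UP ⇒ W = (1/6, 1/6)
5. N is the intersection of line PW and line CR ⇒ N = (1/18, 1/18)
2·[NWR] = 1/9, 2·[JNZ] = 23/30
[NWR]:[JNZ] = 1/9:23/30 = 10/69

[NWR]:[JNZ] = 10/69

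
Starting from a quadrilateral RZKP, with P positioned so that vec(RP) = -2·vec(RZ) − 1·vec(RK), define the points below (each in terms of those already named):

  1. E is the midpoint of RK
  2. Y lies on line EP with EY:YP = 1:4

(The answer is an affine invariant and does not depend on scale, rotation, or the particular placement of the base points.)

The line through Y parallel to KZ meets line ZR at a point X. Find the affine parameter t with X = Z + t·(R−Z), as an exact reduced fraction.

t = 6/5

Work in coordinates with R = (0, 0), Z = (1, 0), K = (0, 1), P = (-2, -1).
1. E is the midpoint of RK ⇒ E = (0, 1/2)
2. Y lies on line EP with EY:YP = 1:4 ⇒ Y = (-2/5, 1/5)
through Y parallel to KZ: direction (1, -1); meets ZR at X = (-1/5, 0)
X = Z + t·(R−Z) with t = 6/5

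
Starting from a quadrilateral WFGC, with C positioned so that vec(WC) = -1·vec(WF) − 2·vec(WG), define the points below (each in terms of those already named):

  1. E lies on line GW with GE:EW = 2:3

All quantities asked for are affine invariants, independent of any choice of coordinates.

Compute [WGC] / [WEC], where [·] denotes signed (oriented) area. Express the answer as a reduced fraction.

Choose coordinates W = (0, 0), F = (1, 0), G = (0, 1), C = (-1, -2).
1. E lies on line GW with GE:EW = 2:3 ⇒ E = (0, 3/5)
2·[WGC] = 1, 2·[WEC] = 3/5
[WGC]:[WEC] = 1:3/5 = 5/3

[WGC]:[WEC] = 5/3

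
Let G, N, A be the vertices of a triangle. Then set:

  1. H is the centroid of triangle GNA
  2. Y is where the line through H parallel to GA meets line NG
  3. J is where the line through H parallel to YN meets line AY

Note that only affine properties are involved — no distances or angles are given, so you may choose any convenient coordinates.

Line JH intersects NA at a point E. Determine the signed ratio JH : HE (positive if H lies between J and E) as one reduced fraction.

JH:HE = 1/3

Choose coordinates G = (0, 0), N = (1, 0), A = (0, 1).
1. H is the centroid of triangle GNA ⇒ H = (1/3, 1/3)
2. Y is where the line through H parallel to GA meets line NG ⇒ Y = (1/3, 0)
3. J is where the line through H parallel to YN meets line AY ⇒ J = (2/9, 1/3)
line JH meets NA at E = (2/3, 1/3)
H = J + t·(E−J) with t = 1/4, so JH:HE = 1/4:3/4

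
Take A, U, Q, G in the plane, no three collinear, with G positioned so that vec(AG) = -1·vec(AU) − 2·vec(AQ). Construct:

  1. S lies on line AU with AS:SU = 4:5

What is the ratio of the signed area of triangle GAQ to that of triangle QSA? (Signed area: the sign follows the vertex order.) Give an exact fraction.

Assign A = (0, 0), U = (1, 0), Q = (0, 1), G = (-1, -2) — the answer is frame-independent, so this choice is without loss of generality.
1. S lies on line AU with AS:SU = 4:5 ⇒ S = (4/9, 0)
2·[GAQ] = 1, 2·[QSA] = -4/9
[GAQ]:[QSA] = 1:-4/9 = -9/4

[GAQ]:[QSA] = -9/4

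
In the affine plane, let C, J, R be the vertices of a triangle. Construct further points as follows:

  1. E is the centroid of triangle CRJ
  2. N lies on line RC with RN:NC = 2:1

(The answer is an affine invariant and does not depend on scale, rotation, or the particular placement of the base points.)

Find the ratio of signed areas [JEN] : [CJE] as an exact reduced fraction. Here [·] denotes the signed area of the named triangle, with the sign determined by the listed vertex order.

Work in coordinates with C = (0, 0), J = (1, 0), R = (0, 1).
1. E is the centroid of triangle CRJ ⇒ E = (1/3, 1/3)
2. N lies on line RC with RN:NC = 2:1 ⇒ N = (0, 1/3)
2·[JEN] = 1/9, 2·[CJE] = 1/3
[JEN]:[CJE] = 1/9:1/3 = 1/3

[JEN]:[CJE] = 1/3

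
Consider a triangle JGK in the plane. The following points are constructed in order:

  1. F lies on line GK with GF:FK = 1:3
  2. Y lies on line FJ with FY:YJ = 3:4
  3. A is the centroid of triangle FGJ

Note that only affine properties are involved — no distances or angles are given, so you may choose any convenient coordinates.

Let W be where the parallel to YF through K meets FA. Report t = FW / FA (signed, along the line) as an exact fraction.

t = -9

Assign J = (0, 0), G = (1, 0), K = (0, 1) — the answer is frame-independent, so this choice is without loss of generality.
1. F lies on line GK with GF:FK = 1:3 ⇒ F = (3/4, 1/4)
2. Y lies on line FJ with FY:YJ = 3:4 ⇒ Y = (3/7, 1/7)
3. A is the centroid of triangle FGJ ⇒ A = (7/12, 1/12)
through K parallel to YF: direction (9/28, 3/28); meets FA at W = (9/4, 7/4)
W = F + t·(A−F) with t = -9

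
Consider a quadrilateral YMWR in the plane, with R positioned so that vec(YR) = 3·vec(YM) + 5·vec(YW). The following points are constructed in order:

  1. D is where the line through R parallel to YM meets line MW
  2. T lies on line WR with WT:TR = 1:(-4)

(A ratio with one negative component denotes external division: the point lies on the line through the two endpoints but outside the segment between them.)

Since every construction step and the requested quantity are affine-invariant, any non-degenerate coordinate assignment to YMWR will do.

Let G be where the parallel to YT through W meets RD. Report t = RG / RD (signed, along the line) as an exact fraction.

t = -9/7

Assign Y = (0, 0), M = (1, 0), W = (0, 1), R = (3, 5) — the answer is frame-independent, so this choice is without loss of generality.
1. D is where the line through R parallel to YM meets line MW ⇒ D = (-4, 5)
2. T lies on line WR with WT:TR = 1:(-4) ⇒ T = (-1, -1/3)
through W parallel to YT: direction (-1, -1/3); meets RD at G = (12, 5)
G = R + t·(D−R) with t = -9/7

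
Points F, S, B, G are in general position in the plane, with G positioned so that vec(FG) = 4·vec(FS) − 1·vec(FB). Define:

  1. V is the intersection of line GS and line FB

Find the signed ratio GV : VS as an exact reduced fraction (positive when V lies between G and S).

GV:VS = -4

Assign F = (0, 0), S = (1, 0), B = (0, 1), G = (4, -1) — the answer is frame-independent, so this choice is without loss of generality.
1. V is the intersection of line GS and line FB ⇒ V = (0, 1/3)
V = G + t·(S−G) with t = 4/3, so GV:VS = t:(1−t) = 4/3:-1/3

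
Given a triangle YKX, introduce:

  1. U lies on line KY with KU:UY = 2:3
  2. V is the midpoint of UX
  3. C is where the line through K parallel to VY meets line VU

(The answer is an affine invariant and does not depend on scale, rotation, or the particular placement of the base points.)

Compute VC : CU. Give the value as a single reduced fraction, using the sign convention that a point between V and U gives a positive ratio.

Assign Y = (0, 0), K = (1, 0), X = (0, 1) — the answer is frame-independent, so this choice is without loss of generality.
1. U lies on line KY with KU:UY = 2:3 ⇒ U = (3/5, 0)
2. V is the midpoint of UX ⇒ V = (3/10, 1/2)
3. C is where the line through K parallel to VY meets line VU ⇒ C = (4/5, -1/3)
C = V + t·(U−V) with t = 5/3, so VC:CU = t:(1−t) = 5/3:-2/3

VC:CU = -5/2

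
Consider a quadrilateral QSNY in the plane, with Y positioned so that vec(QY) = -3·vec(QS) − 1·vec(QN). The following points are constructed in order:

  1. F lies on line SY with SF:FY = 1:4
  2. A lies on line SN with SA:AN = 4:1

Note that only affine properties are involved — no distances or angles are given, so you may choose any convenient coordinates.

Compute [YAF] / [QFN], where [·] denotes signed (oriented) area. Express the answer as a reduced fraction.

Assign Q = (0, 0), S = (1, 0), N = (0, 1), Y = (-3, -1) — the answer is frame-independent, so this choice is without loss of generality.
1. F lies on line SY with SF:FY = 1:4 ⇒ F = (1/5, -1/5)
2. A lies on line SN with SA:AN = 4:1 ⇒ A = (1/5, 4/5)
2·[YAF] = -16/5, 2·[QFN] = 1/5
[YAF]:[QFN] = -16/5:1/5 = -16

[YAF]:[QFN] = -16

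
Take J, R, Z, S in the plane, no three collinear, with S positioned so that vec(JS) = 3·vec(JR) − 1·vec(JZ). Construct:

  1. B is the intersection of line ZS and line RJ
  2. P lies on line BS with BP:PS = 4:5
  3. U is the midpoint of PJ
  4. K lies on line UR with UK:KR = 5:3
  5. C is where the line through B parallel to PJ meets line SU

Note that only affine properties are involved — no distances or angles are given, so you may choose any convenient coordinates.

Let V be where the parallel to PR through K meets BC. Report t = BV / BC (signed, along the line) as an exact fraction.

t = 55/72

Assign J = (0, 0), R = (1, 0), Z = (0, 1), S = (3, -1) — the answer is frame-independent, so this choice is without loss of generality.
1. B is the intersection of line ZS and line RJ ⇒ B = (3/2, 0)
2. P lies on line BS with BP:PS = 4:5 ⇒ P = (13/6, -4/9)
3. U is the midpoint of PJ ⇒ U = (13/12, -2/9)
4. K lies on line UR with UK:KR = 5:3 ⇒ K = (33/32, -1/12)
5. C is where the line through B parallel to PJ meets line SU ⇒ C = (-9/20, 2/5)
through K parallel to PR: direction (-7/6, 4/9); meets BC at V = (1/96, 11/36)
V = B + t·(C−B) with t = 55/72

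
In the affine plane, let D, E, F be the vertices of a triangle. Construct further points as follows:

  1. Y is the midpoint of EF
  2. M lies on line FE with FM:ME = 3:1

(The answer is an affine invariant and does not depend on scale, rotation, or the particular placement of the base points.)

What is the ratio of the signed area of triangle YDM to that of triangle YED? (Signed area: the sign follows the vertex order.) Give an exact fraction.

Assign D = (0, 0), E = (1, 0), F = (0, 1) — the answer is frame-independent, so this choice is without loss of generality.
1. Y is the midpoint of EF ⇒ Y = (1/2, 1/2)
2. M lies on line FE with FM:ME = 3:1 ⇒ M = (3/4, 1/4)
2·[YDM] = 1/4, 2·[YED] = -1/2
[YDM]:[YED] = 1/4:-1/2 = -1/2

[YDM]:[YED] = -1/2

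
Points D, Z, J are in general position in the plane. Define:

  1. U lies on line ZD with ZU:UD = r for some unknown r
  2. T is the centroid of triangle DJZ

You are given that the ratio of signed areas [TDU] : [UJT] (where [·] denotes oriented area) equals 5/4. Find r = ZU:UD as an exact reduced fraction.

r = 1/5

Assign D = (0, 0), Z = (1, 0), J = (0, 1) — the answer is frame-independent, so this choice is without loss of generality.
1. With ZU:UD = r, write λ = r/(r+1) so U = Z + λ·(D−Z); U is affine-linear in λ
2. T is the centroid of triangle DJZ ⇒ T = (1/3, 1/3)
Every point depending on U is an affine combination of U and λ-independent points, so each such coordinate is linear in λ; the λ² term in each signed area is a multiple of (D−Z)×(D−Z) = 0, so 2·[TDU] and 2·[UJT] are each linear in λ. Evaluating at λ=0 and λ=1:
  2·[TDU] = -1/3·λ + 1/3,   2·[UJT] = -2/3·λ + 1/3
So [TDU]:[UJT] = (-1/3·λ + 1/3) / (-2/3·λ + 1/3). Setting this equal to 5/4:
  -1/3·λ + 1/3 = 5/4·(-2/3·λ + 1/3)  ⇒  λ = 1/6
Then r = λ/(1−λ) = (1/6)/(5/6) = 1/5. Check: with r = 1/5, U = (5/6, 0) and [TDU]:[UJT] = 5/4 as required.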